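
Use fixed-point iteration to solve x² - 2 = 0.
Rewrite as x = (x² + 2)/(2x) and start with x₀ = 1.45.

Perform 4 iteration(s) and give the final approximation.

Equation: x² - 2 = 0
Fixed-point form: x = (x² + 2)/(2x)
x₀ = 1.45

x_1 = g(1.450000) = 1.414655
x_2 = g(1.414655) = 1.414214
x_3 = g(1.414214) = 1.414214
x_4 = g(1.414214) = 1.414214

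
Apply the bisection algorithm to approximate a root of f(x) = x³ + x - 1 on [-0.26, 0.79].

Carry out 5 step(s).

f(x) = x³ + x - 1
Initial interval: [-0.26, 0.79]

Iteration 1:
  c_1 = (-0.260000 + 0.790000)/2 = 0.265000
  f(c_1) = f(0.265000) = -0.716390
  f(a) × f(c) ≥ 0, new interval: [0.265000, 0.790000]
Iteration 2:
  c_2 = (0.265000 + 0.790000)/2 = 0.527500
  f(c_2) = f(0.527500) = -0.325720
  f(a) × f(c) ≥ 0, new interval: [0.527500, 0.790000]
Iteration 3:
  c_3 = (0.527500 + 0.790000)/2 = 0.658750
  f(c_3) = f(0.658750) = -0.055384
  f(a) × f(c) ≥ 0, new interval: [0.658750, 0.790000]
Iteration 4:
  c_4 = (0.658750 + 0.790000)/2 = 0.724375
  f(c_4) = f(0.724375) = 0.104468
  f(a) × f(c) < 0, new interval: [0.658750, 0.724375]
Iteration 5:
  c_5 = (0.658750 + 0.724375)/2 = 0.691563
  f(c_5) = f(0.691563) = 0.022308
  f(a) × f(c) < 0, new interval: [0.658750, 0.691563]

After 5 iteration(s), the approximation is c_5 = 0.691563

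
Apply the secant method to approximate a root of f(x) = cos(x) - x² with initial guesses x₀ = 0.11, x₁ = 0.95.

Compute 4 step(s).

f(x) = cos(x) - x²
x₀ = 0.11, x₁ = 0.95

Secant formula: x_{n+1} = x_n - f(x_n)(x_n - x_{n-1})/(f(x_n) - f(x_{n-1}))

Iteration 1:
  f(0.110000) = 0.981856
  f(0.950000) = -0.320817
  x_2 = 0.950000 - (-0.320817)×(0.950000 - 0.110000)/(-0.320817 - 0.981856)
       = 0.743128
Iteration 2:
  f(0.950000) = -0.320817
  f(0.743128) = 0.184116
  x_3 = 0.743128 - 0.184116×(0.743128 - 0.950000)/(0.184116 - (-0.320817))
       = 0.818561
Iteration 3:
  f(0.743128) = 0.184116
  f(0.818561) = 0.013231
  x_4 = 0.818561 - 0.013231×(0.818561 - 0.743128)/(0.013231 - 0.184116)
       = 0.824401
Iteration 4:
  f(0.818561) = 0.013231
  f(0.824401) = -0.000641
  x_5 = 0.824401 - (-0.000641)×(0.824401 - 0.818561)/(-0.000641 - 0.013231)
       = 0.824131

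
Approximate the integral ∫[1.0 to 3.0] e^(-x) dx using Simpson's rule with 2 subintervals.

f(x) = e^(-x)
a = 1.0, b = 3.0, n = 2
h = (b - a)/n = 1.000000

Simpson's rule: (h/3)[f(x₀) + 4f(x₁) + 2f(x₂) + ... + f(xₙ)]

x_0 = 1.0000, f(x_0) = 0.367879, coefficient = 1
x_1 = 2.0000, f(x_1) = 0.135335, coefficient = 4
x_2 = 3.0000, f(x_2) = 0.049787, coefficient = 1

I ≈ (1.000000/3) × 0.959008 = 0.319669
Exact value: 0.318092
Error: 0.001577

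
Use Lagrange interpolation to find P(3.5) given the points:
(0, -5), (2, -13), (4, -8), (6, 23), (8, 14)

Lagrange interpolation formula:
P(x) = Σ yᵢ × Lᵢ(x)
where Lᵢ(x) = Π_{j≠i} (x - xⱼ)/(xᵢ - xⱼ)

L_0(3.5) = (3.5 - 2)/(0 - 2) × (3.5 - 4)/(0 - 4) × (3.5 - 6)/(0 - 6) × (3.5 - 8)/(0 - 8) = -0.021973
L_1(3.5) = (3.5 - 0)/(2 - 0) × (3.5 - 4)/(2 - 4) × (3.5 - 6)/(2 - 6) × (3.5 - 8)/(2 - 8) = 0.205078
L_2(3.5) = (3.5 - 0)/(4 - 0) × (3.5 - 2)/(4 - 2) × (3.5 - 6)/(4 - 6) × (3.5 - 8)/(4 - 8) = 0.922852
L_3(3.5) = (3.5 - 0)/(6 - 0) × (3.5 - 2)/(6 - 2) × (3.5 - 4)/(6 - 4) × (3.5 - 8)/(6 - 8) = -0.123047
L_4(3.5) = (3.5 - 0)/(8 - 0) × (3.5 - 2)/(8 - 2) × (3.5 - 4)/(8 - 4) × (3.5 - 6)/(8 - 6) = 0.017090

P(3.5) = (-5)×L_0(3.5) + (-13)×L_1(3.5) + (-8)×L_2(3.5) + 23×L_3(3.5) + 14×L_4(3.5)
P(3.5) = -12.529785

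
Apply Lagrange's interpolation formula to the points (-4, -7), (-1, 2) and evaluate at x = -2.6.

Lagrange interpolation formula:
P(x) = Σ yᵢ × Lᵢ(x)
where Lᵢ(x) = Π_{j≠i} (x - xⱼ)/(xᵢ - xⱼ)

L_0(-2.6) = (-2.6 - (-1))/(-4 - (-1)) = 0.533333
L_1(-2.6) = (-2.6 - (-4))/(-1 - (-4)) = 0.466667

P(-2.6) = (-7)×L_0(-2.6) + 2×L_1(-2.6)
P(-2.6) = -2.800000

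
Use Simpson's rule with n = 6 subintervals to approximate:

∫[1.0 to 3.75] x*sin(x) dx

f(x) = x*sin(x)
a = 1.0, b = 3.75, n = 6
h = (b - a)/n = 0.458333

Simpson's rule: (h/3)[f(x₀) + 4f(x₁) + 2f(x₂) + ... + f(xₙ)]

x_0 = 1.0000, f(x_0) = 0.841471, coefficient = 1
x_1 = 1.4583, f(x_1) = 1.449121, coefficient = 4
x_2 = 1.9167, f(x_2) = 1.803163, coefficient = 2
x_3 = 2.3750, f(x_3) = 1.647502, coefficient = 4
x_4 = 2.8333, f(x_4) = 0.859635, coefficient = 2
x_5 = 3.2917, f(x_5) = -0.492141, coefficient = 4
x_6 = 3.7500, f(x_6) = -2.143355, coefficient = 1

I ≈ (0.458333/3) × 14.441636 = 2.206361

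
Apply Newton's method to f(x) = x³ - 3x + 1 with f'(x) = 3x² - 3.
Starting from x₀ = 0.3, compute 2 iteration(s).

f(x) = x³ - 3x + 1
f'(x) = 3x² - 3
x₀ = 0.3

Newton-Raphson formula: x_{n+1} = x_n - f(x_n)/f'(x_n)

Iteration 1:
  f(0.300000) = 0.127000
  f'(0.300000) = -2.730000
  x_1 = 0.300000 - 0.127000/(-2.730000) = 0.346520
Iteration 2:
  f(0.346520) = 0.002048
  f'(0.346520) = -2.639771
  x_2 = 0.346520 - 0.002048/(-2.639771) = 0.347296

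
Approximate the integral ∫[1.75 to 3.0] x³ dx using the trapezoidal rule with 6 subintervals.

f(x) = x³
a = 1.75, b = 3.0, n = 6
h = (b - a)/n = 0.208333

Trapezoidal rule: (h/2)[f(x₀) + 2f(x₁) + 2f(x₂) + ... + f(xₙ)]

x_0 = 1.7500, f(x_0) = 5.359375, coefficient = 1
x_1 = 1.9583, f(x_1) = 7.510344, coefficient = 2
x_2 = 2.1667, f(x_2) = 10.171296, coefficient = 2
x_3 = 2.3750, f(x_3) = 13.396484, coefficient = 2
x_4 = 2.5833, f(x_4) = 17.240162, coefficient = 2
x_5 = 2.7917, f(x_5) = 21.756583, coefficient = 2
x_6 = 3.0000, f(x_6) = 27.000000, coefficient = 1

I ≈ (0.208333/2) × 172.509115 = 17.969699
Exact value: 17.905273
Error: 0.064426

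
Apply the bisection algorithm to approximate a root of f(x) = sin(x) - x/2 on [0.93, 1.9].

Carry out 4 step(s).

f(x) = sin(x) - x/2
Initial interval: [0.93, 1.9]

Iteration 1:
  c_1 = (0.930000 + 1.900000)/2 = 1.415000
  f(c_1) = f(1.415000) = 0.280388
  f(a) × f(c) ≥ 0, new interval: [1.415000, 1.900000]
Iteration 2:
  c_2 = (1.415000 + 1.900000)/2 = 1.657500
  f(c_2) = f(1.657500) = 0.167494
  f(a) × f(c) ≥ 0, new interval: [1.657500, 1.900000]
Iteration 3:
  c_3 = (1.657500 + 1.900000)/2 = 1.778750
  f(c_3) = f(1.778750) = 0.089080
  f(a) × f(c) ≥ 0, new interval: [1.778750, 1.900000]
Iteration 4:
  c_4 = (1.778750 + 1.900000)/2 = 1.839375
  f(c_4) = f(1.839375) = 0.044462
  f(a) × f(c) ≥ 0, new interval: [1.839375, 1.900000]

After 4 iteration(s), the approximation is c_4 = 1.839375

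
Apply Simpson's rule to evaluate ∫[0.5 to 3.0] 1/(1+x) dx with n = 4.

f(x) = 1/(1+x)
a = 0.5, b = 3.0, n = 4
h = (b - a)/n = 0.625000

Simpson's rule: (h/3)[f(x₀) + 4f(x₁) + 2f(x₂) + ... + f(xₙ)]

x_0 = 0.5000, f(x_0) = 0.666667, coefficient = 1
x_1 = 1.1250, f(x_1) = 0.470588, coefficient = 4
x_2 = 1.7500, f(x_2) = 0.363636, coefficient = 2
x_3 = 2.3750, f(x_3) = 0.296296, coefficient = 4
x_4 = 3.0000, f(x_4) = 0.250000, coefficient = 1

I ≈ (0.625000/3) × 4.711478 = 0.981558
Exact value: 0.980829
Error: 0.000729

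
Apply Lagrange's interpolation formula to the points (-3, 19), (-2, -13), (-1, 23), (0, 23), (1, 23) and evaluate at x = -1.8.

Lagrange interpolation formula:
P(x) = Σ yᵢ × Lᵢ(x)
where Lᵢ(x) = Π_{j≠i} (x - xⱼ)/(xᵢ - xⱼ)

L_0(-1.8) = (-1.8 - (-2))/(-3 - (-2)) × (-1.8 - (-1))/(-3 - (-1)) × (-1.8 - 0)/(-3 - 0) × (-1.8 - 1)/(-3 - 1) = -0.033600
L_1(-1.8) = (-1.8 - (-3))/(-2 - (-3)) × (-1.8 - (-1))/(-2 - (-1)) × (-1.8 - 0)/(-2 - 0) × (-1.8 - 1)/(-2 - 1) = 0.806400
L_2(-1.8) = (-1.8 - (-3))/(-1 - (-3)) × (-1.8 - (-2))/(-1 - (-2)) × (-1.8 - 0)/(-1 - 0) × (-1.8 - 1)/(-1 - 1) = 0.302400
L_3(-1.8) = (-1.8 - (-3))/(0 - (-3)) × (-1.8 - (-2))/(0 - (-2)) × (-1.8 - (-1))/(0 - (-1)) × (-1.8 - 1)/(0 - 1) = -0.089600
L_4(-1.8) = (-1.8 - (-3))/(1 - (-3)) × (-1.8 - (-2))/(1 - (-2)) × (-1.8 - (-1))/(1 - (-1)) × (-1.8 - 0)/(1 - 0) = 0.014400

P(-1.8) = 19×L_0(-1.8) + (-13)×L_1(-1.8) + 23×L_2(-1.8) + 23×L_3(-1.8) + 23×L_4(-1.8)
P(-1.8) = -5.896000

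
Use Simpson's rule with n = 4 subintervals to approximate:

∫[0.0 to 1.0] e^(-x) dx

f(x) = e^(-x)
a = 0.0, b = 1.0, n = 4
h = (b - a)/n = 0.250000

Simpson's rule: (h/3)[f(x₀) + 4f(x₁) + 2f(x₂) + ... + f(xₙ)]

x_0 = 0.0000, f(x_0) = 1.000000, coefficient = 1
x_1 = 0.2500, f(x_1) = 0.778801, coefficient = 4
x_2 = 0.5000, f(x_2) = 0.606531, coefficient = 2
x_3 = 0.7500, f(x_3) = 0.472367, coefficient = 4
x_4 = 1.0000, f(x_4) = 0.367879, coefficient = 1

I ≈ (0.250000/3) × 7.585610 = 0.632134
Exact value: 0.632121
Error: 0.000014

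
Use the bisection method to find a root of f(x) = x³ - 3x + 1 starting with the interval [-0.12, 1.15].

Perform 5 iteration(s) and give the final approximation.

f(x) = x³ - 3x + 1
Initial interval: [-0.12, 1.15]

Iteration 1:
  c_1 = (-0.120000 + 1.150000)/2 = 0.515000
  f(c_1) = f(0.515000) = -0.408409
  f(a) × f(c) < 0, new interval: [-0.120000, 0.515000]
Iteration 2:
  c_2 = (-0.120000 + 0.515000)/2 = 0.197500
  f(c_2) = f(0.197500) = 0.415204
  f(a) × f(c) ≥ 0, new interval: [0.197500, 0.515000]
Iteration 3:
  c_3 = (0.197500 + 0.515000)/2 = 0.356250
  f(c_3) = f(0.356250) = -0.023537
  f(a) × f(c) < 0, new interval: [0.197500, 0.356250]
Iteration 4:
  c_4 = (0.197500 + 0.356250)/2 = 0.276875
  f(c_4) = f(0.276875) = 0.190600
  f(a) × f(c) ≥ 0, new interval: [0.276875, 0.356250]
Iteration 5:
  c_5 = (0.276875 + 0.356250)/2 = 0.316562
  f(c_5) = f(0.316562) = 0.082036
  f(a) × f(c) ≥ 0, new interval: [0.316562, 0.356250]

After 5 iteration(s), the approximation is c_5 = 0.316562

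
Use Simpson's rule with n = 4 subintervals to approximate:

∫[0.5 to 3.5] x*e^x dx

f(x) = x*e^x
a = 0.5, b = 3.5, n = 4
h = (b - a)/n = 0.750000

Simpson's rule: (h/3)[f(x₀) + 4f(x₁) + 2f(x₂) + ... + f(xₙ)]

x_0 = 0.5000, f(x_0) = 0.824361, coefficient = 1
x_1 = 1.2500, f(x_1) = 4.362929, coefficient = 4
x_2 = 2.0000, f(x_2) = 14.778112, coefficient = 2
x_3 = 2.7500, f(x_3) = 43.017238, coefficient = 4
x_4 = 3.5000, f(x_4) = 115.904082, coefficient = 1

I ≈ (0.750000/3) × 335.805332 = 83.951333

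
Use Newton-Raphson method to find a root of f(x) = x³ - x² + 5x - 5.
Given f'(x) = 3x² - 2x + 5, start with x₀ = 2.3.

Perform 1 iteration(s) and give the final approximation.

f(x) = x³ - x² + 5x - 5
f'(x) = 3x² - 2x + 5
x₀ = 2.3

Newton-Raphson formula: x_{n+1} = x_n - f(x_n)/f'(x_n)

Iteration 1:
  f(2.300000) = 13.377000
  f'(2.300000) = 16.270000
  x_1 = 2.300000 - 13.377000/16.270000 = 1.477812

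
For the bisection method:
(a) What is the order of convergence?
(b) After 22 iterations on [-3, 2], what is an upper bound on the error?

(a) Bisection has linear (order 1) convergence; the error is halved each step.

(b) Error bound = (b-a)/2^n = (2 - (-3))/2^{22}
    = 5/2^{22}

(a) 1 (linear); (b) error ≤ 1.19e-06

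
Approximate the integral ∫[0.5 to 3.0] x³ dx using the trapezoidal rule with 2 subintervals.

f(x) = x³
a = 0.5, b = 3.0, n = 2
h = (b - a)/n = 1.250000

Trapezoidal rule: (h/2)[f(x₀) + 2f(x₁) + 2f(x₂) + ... + f(xₙ)]

x_0 = 0.5000, f(x_0) = 0.125000, coefficient = 1
x_1 = 1.7500, f(x_1) = 5.359375, coefficient = 2
x_2 = 3.0000, f(x_2) = 27.000000, coefficient = 1

I ≈ (1.250000/2) × 37.843750 = 23.652344
Exact value: 20.234375
Error: 3.417969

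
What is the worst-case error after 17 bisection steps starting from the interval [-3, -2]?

Bisection error bound: |error| ≤ (b-a)/2^n
|error| ≤ (-2 - (-3))/2^17 = 1/2^17
|error| ≤ 0.0000076294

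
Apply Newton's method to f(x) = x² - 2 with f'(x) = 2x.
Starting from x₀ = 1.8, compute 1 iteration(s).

f(x) = x² - 2
f'(x) = 2x
x₀ = 1.8

Newton-Raphson formula: x_{n+1} = x_n - f(x_n)/f'(x_n)

Iteration 1:
  f(1.800000) = 1.240000
  f'(1.800000) = 3.600000
  x_1 = 1.800000 - 1.240000/3.600000 = 1.455556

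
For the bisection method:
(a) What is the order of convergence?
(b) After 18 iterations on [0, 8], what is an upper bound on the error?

(a) Bisection has linear (order 1) convergence; the error is halved each step.

(b) Error bound = (b-a)/2^n = (8 - 0)/2^{18}
    = 8/2^{18}

(a) 1 (linear); (b) error ≤ 3.05e-05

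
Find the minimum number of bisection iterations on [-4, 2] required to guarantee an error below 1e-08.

We need (b-a)/2^n ≤ 1e-08
(2 - (-4))/2^n ≤ 1e-08
6/2^n ≤ 1e-08
2^n ≥ 600000000
n ≥ log₂(600000000) = 29.16
n ≥ 30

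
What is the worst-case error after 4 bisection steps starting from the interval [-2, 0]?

Bisection error bound: |error| ≤ (b-a)/2^n
|error| ≤ (0 - (-2))/2^4 = 2/2^4
|error| ≤ 0.1250000000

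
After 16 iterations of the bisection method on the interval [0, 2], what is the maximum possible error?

Bisection error bound: |error| ≤ (b-a)/2^n
|error| ≤ (2 - 0)/2^16 = 2/2^16
|error| ≤ 0.0000305176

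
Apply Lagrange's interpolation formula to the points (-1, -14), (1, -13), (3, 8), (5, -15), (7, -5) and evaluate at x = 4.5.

Lagrange interpolation formula:
P(x) = Σ yᵢ × Lᵢ(x)
where Lᵢ(x) = Π_{j≠i} (x - xⱼ)/(xᵢ - xⱼ)

L_0(4.5) = (4.5 - 1)/(-1 - 1) × (4.5 - 3)/(-1 - 3) × (4.5 - 5)/(-1 - 5) × (4.5 - 7)/(-1 - 7) = 0.017090
L_1(4.5) = (4.5 - (-1))/(1 - (-1)) × (4.5 - 3)/(1 - 3) × (4.5 - 5)/(1 - 5) × (4.5 - 7)/(1 - 7) = -0.107422
L_2(4.5) = (4.5 - (-1))/(3 - (-1)) × (4.5 - 1)/(3 - 1) × (4.5 - 5)/(3 - 5) × (4.5 - 7)/(3 - 7) = 0.375977
L_3(4.5) = (4.5 - (-1))/(5 - (-1)) × (4.5 - 1)/(5 - 1) × (4.5 - 3)/(5 - 3) × (4.5 - 7)/(5 - 7) = 0.751953
L_4(4.5) = (4.5 - (-1))/(7 - (-1)) × (4.5 - 1)/(7 - 1) × (4.5 - 3)/(7 - 3) × (4.5 - 5)/(7 - 5) = -0.037598

P(4.5) = (-14)×L_0(4.5) + (-13)×L_1(4.5) + 8×L_2(4.5) + (-15)×L_3(4.5) + (-5)×L_4(4.5)
P(4.5) = -6.926270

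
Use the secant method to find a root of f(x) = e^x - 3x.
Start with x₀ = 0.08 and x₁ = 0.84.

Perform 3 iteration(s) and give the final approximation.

f(x) = e^x - 3x
x₀ = 0.08, x₁ = 0.84

Secant formula: x_{n+1} = x_n - f(x_n)(x_n - x_{n-1})/(f(x_n) - f(x_{n-1}))

Iteration 1:
  f(0.080000) = 0.843287
  f(0.840000) = -0.203633
  x_2 = 0.840000 - (-0.203633)×(0.840000 - 0.080000)/(-0.203633 - 0.843287)
       = 0.692175
Iteration 2:
  f(0.840000) = -0.203633
  f(0.692175) = -0.078468
  x_3 = 0.692175 - (-0.078468)×(0.692175 - 0.840000)/(-0.078468 - (-0.203633))
       = 0.599500
Iteration 3:
  f(0.692175) = -0.078468
  f(0.599500) = 0.022708
  x_4 = 0.599500 - 0.022708×(0.599500 - 0.692175)/(0.022708 - (-0.078468))
       = 0.620300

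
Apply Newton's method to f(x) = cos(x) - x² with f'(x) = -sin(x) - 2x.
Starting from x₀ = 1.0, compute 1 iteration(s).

f(x) = cos(x) - x²
f'(x) = -sin(x) - 2x
x₀ = 1.0

Newton-Raphson formula: x_{n+1} = x_n - f(x_n)/f'(x_n)

Iteration 1:
  f(1.000000) = -0.459698
  f'(1.000000) = -2.841471
  x_1 = 1.000000 - (-0.459698)/(-2.841471) = 0.838218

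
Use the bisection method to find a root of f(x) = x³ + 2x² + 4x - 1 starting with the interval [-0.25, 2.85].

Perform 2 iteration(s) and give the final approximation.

f(x) = x³ + 2x² + 4x - 1
Initial interval: [-0.25, 2.85]

Iteration 1:
  c_1 = (-0.250000 + 2.850000)/2 = 1.300000
  f(c_1) = f(1.300000) = 9.777000
  f(a) × f(c) < 0, new interval: [-0.250000, 1.300000]
Iteration 2:
  c_2 = (-0.250000 + 1.300000)/2 = 0.525000
  f(c_2) = f(0.525000) = 1.795953
  f(a) × f(c) < 0, new interval: [-0.250000, 0.525000]

After 2 iteration(s), the approximation is c_2 = 0.525000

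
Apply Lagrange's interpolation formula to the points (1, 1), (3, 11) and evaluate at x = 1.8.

Lagrange interpolation formula:
P(x) = Σ yᵢ × Lᵢ(x)
where Lᵢ(x) = Π_{j≠i} (x - xⱼ)/(xᵢ - xⱼ)

L_0(1.8) = (1.8 - 3)/(1 - 3) = 0.600000
L_1(1.8) = (1.8 - 1)/(3 - 1) = 0.400000

P(1.8) = 1×L_0(1.8) + 11×L_1(1.8)
P(1.8) = 5.000000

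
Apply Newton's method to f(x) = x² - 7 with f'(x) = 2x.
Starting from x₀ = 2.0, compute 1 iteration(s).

f(x) = x² - 7
f'(x) = 2x
x₀ = 2.0

Newton-Raphson formula: x_{n+1} = x_n - f(x_n)/f'(x_n)

Iteration 1:
  f(2.000000) = -3.000000
  f'(2.000000) = 4.000000
  x_1 = 2.000000 - (-3.000000)/4.000000 = 2.750000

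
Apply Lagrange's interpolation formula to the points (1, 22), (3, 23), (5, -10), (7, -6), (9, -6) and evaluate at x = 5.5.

Lagrange interpolation formula:
P(x) = Σ yᵢ × Lᵢ(x)
where Lᵢ(x) = Π_{j≠i} (x - xⱼ)/(xᵢ - xⱼ)

L_0(5.5) = (5.5 - 3)/(1 - 3) × (5.5 - 5)/(1 - 5) × (5.5 - 7)/(1 - 7) × (5.5 - 9)/(1 - 9) = 0.017090
L_1(5.5) = (5.5 - 1)/(3 - 1) × (5.5 - 5)/(3 - 5) × (5.5 - 7)/(3 - 7) × (5.5 - 9)/(3 - 9) = -0.123047
L_2(5.5) = (5.5 - 1)/(5 - 1) × (5.5 - 3)/(5 - 3) × (5.5 - 7)/(5 - 7) × (5.5 - 9)/(5 - 9) = 0.922852
L_3(5.5) = (5.5 - 1)/(7 - 1) × (5.5 - 3)/(7 - 3) × (5.5 - 5)/(7 - 5) × (5.5 - 9)/(7 - 9) = 0.205078
L_4(5.5) = (5.5 - 1)/(9 - 1) × (5.5 - 3)/(9 - 3) × (5.5 - 5)/(9 - 5) × (5.5 - 7)/(9 - 7) = -0.021973

P(5.5) = 22×L_0(5.5) + 23×L_1(5.5) + (-10)×L_2(5.5) + (-6)×L_3(5.5) + (-6)×L_4(5.5)
P(5.5) = -12.781250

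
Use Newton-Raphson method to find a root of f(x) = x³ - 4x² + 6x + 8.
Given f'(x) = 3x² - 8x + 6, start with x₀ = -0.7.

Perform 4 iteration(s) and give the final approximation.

f(x) = x³ - 4x² + 6x + 8
f'(x) = 3x² - 8x + 6
x₀ = -0.7

Newton-Raphson formula: x_{n+1} = x_n - f(x_n)/f'(x_n)

Iteration 1:
  f(-0.700000) = 1.497000
  f'(-0.700000) = 13.070000
  x_1 = -0.700000 - 1.497000/13.070000 = -0.814537
Iteration 2:
  f(-0.814537) = -0.081527
  f'(-0.814537) = 14.506709
  x_2 = -0.814537 - (-0.081527)/14.506709 = -0.808917
Iteration 3:
  f(-0.808917) = -0.000203
  f'(-0.808917) = 14.434378
  x_3 = -0.808917 - (-0.000203)/14.434378 = -0.808903
Iteration 4:
  f(-0.808903) = 0.000000
  f'(-0.808903) = 14.434197
  x_4 = -0.808903 - 0.000000/14.434197 = -0.808903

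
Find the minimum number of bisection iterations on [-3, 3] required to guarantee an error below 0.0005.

We need (b-a)/2^n ≤ 0.0005
(3 - (-3))/2^n ≤ 0.0005
6/2^n ≤ 0.0005
2^n ≥ 12000
n ≥ log₂(12000) = 13.55
n ≥ 14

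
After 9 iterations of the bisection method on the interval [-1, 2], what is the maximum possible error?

Bisection error bound: |error| ≤ (b-a)/2^n
|error| ≤ (2 - (-1))/2^9 = 3/2^9
|error| ≤ 0.0058593750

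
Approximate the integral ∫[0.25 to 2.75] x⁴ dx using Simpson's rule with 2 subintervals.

f(x) = x⁴
a = 0.25, b = 2.75, n = 2
h = (b - a)/n = 1.250000

Simpson's rule: (h/3)[f(x₀) + 4f(x₁) + 2f(x₂) + ... + f(xₙ)]

x_0 = 0.2500, f(x_0) = 0.003906, coefficient = 1
x_1 = 1.5000, f(x_1) = 5.062500, coefficient = 4
x_2 = 2.7500, f(x_2) = 57.191406, coefficient = 1

I ≈ (1.250000/3) × 77.445312 = 32.268880
Exact value: 31.455078
Error: 0.813802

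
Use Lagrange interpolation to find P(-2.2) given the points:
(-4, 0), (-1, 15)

Lagrange interpolation formula:
P(x) = Σ yᵢ × Lᵢ(x)
where Lᵢ(x) = Π_{j≠i} (x - xⱼ)/(xᵢ - xⱼ)

L_0(-2.2) = (-2.2 - (-1))/(-4 - (-1)) = 0.400000
L_1(-2.2) = (-2.2 - (-4))/(-1 - (-4)) = 0.600000

P(-2.2) = 0×L_0(-2.2) + 15×L_1(-2.2)
P(-2.2) = 9.000000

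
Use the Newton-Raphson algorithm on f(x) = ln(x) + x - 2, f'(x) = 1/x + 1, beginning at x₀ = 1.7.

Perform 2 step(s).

f(x) = ln(x) + x - 2
f'(x) = 1/x + 1
x₀ = 1.7

Newton-Raphson formula: x_{n+1} = x_n - f(x_n)/f'(x_n)

Iteration 1:
  f(1.700000) = 0.230628
  f'(1.700000) = 1.588235
  x_1 = 1.700000 - 0.230628/1.588235 = 1.554790
Iteration 2:
  f(1.554790) = -0.003870
  f'(1.554790) = 1.643174
  x_2 = 1.554790 - (-0.003870)/1.643174 = 1.557145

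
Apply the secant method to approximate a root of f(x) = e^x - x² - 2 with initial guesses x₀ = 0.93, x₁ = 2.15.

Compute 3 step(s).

f(x) = e^x - x² - 2
x₀ = 0.93, x₁ = 2.15

Secant formula: x_{n+1} = x_n - f(x_n)(x_n - x_{n-1})/(f(x_n) - f(x_{n-1}))

Iteration 1:
  f(0.930000) = -0.330391
  f(2.150000) = 1.962358
  x_2 = 2.150000 - 1.962358×(2.150000 - 0.930000)/(1.962358 - (-0.330391))
       = 1.105805
Iteration 2:
  f(2.150000) = 1.962358
  f(1.105805) = -0.201149
  x_3 = 1.105805 - (-0.201149)×(1.105805 - 2.150000)/(-0.201149 - 1.962358)
       = 1.202887
Iteration 3:
  f(1.105805) = -0.201149
  f(1.202887) = -0.117221
  x_4 = 1.202887 - (-0.117221)×(1.202887 - 1.105805)/(-0.117221 - (-0.201149))
       = 1.338481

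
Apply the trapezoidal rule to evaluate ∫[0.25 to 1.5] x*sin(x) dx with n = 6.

f(x) = x*sin(x)
a = 0.25, b = 1.5, n = 6
h = (b - a)/n = 0.208333

Trapezoidal rule: (h/2)[f(x₀) + 2f(x₁) + 2f(x₂) + ... + f(xₙ)]

x_0 = 0.2500, f(x_0) = 0.061851, coefficient = 1
x_1 = 0.4583, f(x_1) = 0.202791, coefficient = 2
x_2 = 0.6667, f(x_2) = 0.412247, coefficient = 2
x_3 = 0.8750, f(x_3) = 0.671601, coefficient = 2
x_4 = 1.0833, f(x_4) = 0.957151, coefficient = 2
x_5 = 1.2917, f(x_5) = 1.241673, coefficient = 2
x_6 = 1.5000, f(x_6) = 1.496242, coefficient = 1

I ≈ (0.208333/2) × 8.529020 = 0.888440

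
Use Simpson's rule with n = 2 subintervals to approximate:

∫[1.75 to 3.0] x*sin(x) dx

f(x) = x*sin(x)
a = 1.75, b = 3.0, n = 2
h = (b - a)/n = 0.625000

Simpson's rule: (h/3)[f(x₀) + 4f(x₁) + 2f(x₂) + ... + f(xₙ)]

x_0 = 1.7500, f(x_0) = 1.721975, coefficient = 1
x_1 = 2.3750, f(x_1) = 1.647502, coefficient = 4
x_2 = 3.0000, f(x_2) = 0.423360, coefficient = 1

I ≈ (0.625000/3) × 8.735343 = 1.819863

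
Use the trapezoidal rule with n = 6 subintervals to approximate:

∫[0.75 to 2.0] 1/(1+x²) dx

f(x) = 1/(1+x²)
a = 0.75, b = 2.0, n = 6
h = (b - a)/n = 0.208333

Trapezoidal rule: (h/2)[f(x₀) + 2f(x₁) + 2f(x₂) + ... + f(xₙ)]

x_0 = 0.7500, f(x_0) = 0.640000, coefficient = 1
x_1 = 0.9583, f(x_1) = 0.521267, coefficient = 2
x_2 = 1.1667, f(x_2) = 0.423529, coefficient = 2
x_3 = 1.3750, f(x_3) = 0.345946, coefficient = 2
x_4 = 1.5833, f(x_4) = 0.285149, coefficient = 2
x_5 = 1.7917, f(x_5) = 0.237526, coefficient = 2
x_6 = 2.0000, f(x_6) = 0.200000, coefficient = 1

I ≈ (0.208333/2) × 4.466833 = 0.465295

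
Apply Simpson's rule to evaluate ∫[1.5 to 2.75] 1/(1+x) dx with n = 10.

f(x) = 1/(1+x)
a = 1.5, b = 2.75, n = 10
h = (b - a)/n = 0.125000

Simpson's rule: (h/3)[f(x₀) + 4f(x₁) + 2f(x₂) + ... + f(xₙ)]

x_0 = 1.5000, f(x_0) = 0.400000, coefficient = 1
x_1 = 1.6250, f(x_1) = 0.380952, coefficient = 4
x_2 = 1.7500, f(x_2) = 0.363636, coefficient = 2
x_3 = 1.8750, f(x_3) = 0.347826, coefficient = 4
x_4 = 2.0000, f(x_4) = 0.333333, coefficient = 2
x_5 = 2.1250, f(x_5) = 0.320000, coefficient = 4
x_6 = 2.2500, f(x_6) = 0.307692, coefficient = 2
x_7 = 2.3750, f(x_7) = 0.296296, coefficient = 4
x_8 = 2.5000, f(x_8) = 0.285714, coefficient = 2
x_9 = 2.6250, f(x_9) = 0.275862, coefficient = 4
x_10 = 2.7500, f(x_10) = 0.266667, coefficient = 1

I ≈ (0.125000/3) × 9.731167 = 0.405465
Exact value: 0.405465
Error: 0.000000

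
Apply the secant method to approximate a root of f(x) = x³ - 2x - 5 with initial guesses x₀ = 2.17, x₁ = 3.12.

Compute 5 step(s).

f(x) = x³ - 2x - 5
x₀ = 2.17, x₁ = 3.12

Secant formula: x_{n+1} = x_n - f(x_n)(x_n - x_{n-1})/(f(x_n) - f(x_{n-1}))

Iteration 1:
  f(2.170000) = 0.878313
  f(3.120000) = 19.131328
  x_2 = 3.120000 - 19.131328×(3.120000 - 2.170000)/(19.131328 - 0.878313)
       = 2.124287
Iteration 2:
  f(3.120000) = 19.131328
  f(2.124287) = 0.337475
  x_3 = 2.124287 - 0.337475×(2.124287 - 3.120000)/(0.337475 - 19.131328)
       = 2.106407
Iteration 3:
  f(2.124287) = 0.337475
  f(2.106407) = 0.133215
  x_4 = 2.106407 - 0.133215×(2.106407 - 2.124287)/(0.133215 - 0.337475)
       = 2.094747
Iteration 4:
  f(2.106407) = 0.133215
  f(2.094747) = 0.002179
  x_5 = 2.094747 - 0.002179×(2.094747 - 2.106407)/(0.002179 - 0.133215)
       = 2.094553
Iteration 5:
  f(2.094747) = 0.002179
  f(2.094553) = 0.000014
  x_6 = 2.094553 - 0.000014×(2.094553 - 2.094747)/(0.000014 - 0.002179)
       = 2.094551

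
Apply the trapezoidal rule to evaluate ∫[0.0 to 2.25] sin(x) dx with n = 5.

f(x) = sin(x)
a = 0.0, b = 2.25, n = 5
h = (b - a)/n = 0.450000

Trapezoidal rule: (h/2)[f(x₀) + 2f(x₁) + 2f(x₂) + ... + f(xₙ)]

x_0 = 0.0000, f(x_0) = 0.000000, coefficient = 1
x_1 = 0.4500, f(x_1) = 0.434966, coefficient = 2
x_2 = 0.9000, f(x_2) = 0.783327, coefficient = 2
x_3 = 1.3500, f(x_3) = 0.975723, coefficient = 2
x_4 = 1.8000, f(x_4) = 0.973848, coefficient = 2
x_5 = 2.2500, f(x_5) = 0.778073, coefficient = 1

I ≈ (0.450000/2) × 7.113800 = 1.600605
Exact value: 1.628174
Error: 0.027569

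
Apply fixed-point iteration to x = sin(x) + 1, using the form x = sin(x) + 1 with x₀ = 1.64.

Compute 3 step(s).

Equation: x = sin(x) + 1
Fixed-point form: x = sin(x) + 1
x₀ = 1.64

x_1 = g(1.640000) = 1.997606
x_2 = g(1.997606) = 1.910291
x_3 = g(1.910291) = 1.942923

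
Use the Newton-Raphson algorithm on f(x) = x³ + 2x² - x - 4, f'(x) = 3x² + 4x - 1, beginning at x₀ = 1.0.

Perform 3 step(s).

f(x) = x³ + 2x² - x - 4
f'(x) = 3x² + 4x - 1
x₀ = 1.0

Newton-Raphson formula: x_{n+1} = x_n - f(x_n)/f'(x_n)

Iteration 1:
  f(1.000000) = -2.000000
  f'(1.000000) = 6.000000
  x_1 = 1.000000 - (-2.000000)/6.000000 = 1.333333
Iteration 2:
  f(1.333333) = 0.592593
  f'(1.333333) = 9.666667
  x_2 = 1.333333 - 0.592593/9.666667 = 1.272031
Iteration 3:
  f(1.272031) = 0.022318
  f'(1.272031) = 8.942309
  x_3 = 1.272031 - 0.022318/8.942309 = 1.269535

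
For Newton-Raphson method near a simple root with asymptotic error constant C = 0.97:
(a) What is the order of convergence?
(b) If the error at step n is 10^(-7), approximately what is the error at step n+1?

(a) Newton-Raphson has quadratic (order 2) convergence near simple roots.
    This means |e_{n+1}| ≈ C|e_n|².

(b) With |e_n| = 10^(-7) and C = 0.97:
    |e_{n+1}| ≈ 0.97 × (10^(-7))² = 0.97 × 10^(-14)

(a) 2 (quadratic); (b) |e_{n+1}| ≈ 9.700e-15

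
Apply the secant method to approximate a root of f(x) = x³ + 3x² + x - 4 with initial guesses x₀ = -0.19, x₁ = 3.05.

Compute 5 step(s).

f(x) = x³ + 3x² + x - 4
x₀ = -0.19, x₁ = 3.05

Secant formula: x_{n+1} = x_n - f(x_n)(x_n - x_{n-1})/(f(x_n) - f(x_{n-1}))

Iteration 1:
  f(-0.190000) = -4.088559
  f(3.050000) = 55.330125
  x_2 = 3.050000 - 55.330125×(3.050000 - (-0.190000))/(55.330125 - (-4.088559))
       = 0.032942
Iteration 2:
  f(3.050000) = 55.330125
  f(0.032942) = -3.963767
  x_3 = 0.032942 - (-3.963767)×(0.032942 - 3.050000)/(-3.963767 - 55.330125)
       = 0.234631
Iteration 3:
  f(0.032942) = -3.963767
  f(0.234631) = -3.587297
  x_4 = 0.234631 - (-3.587297)×(0.234631 - 0.032942)/(-3.587297 - (-3.963767))
       = 2.156481
Iteration 4:
  f(0.234631) = -3.587297
  f(2.156481) = 22.136227
  x_5 = 2.156481 - 22.136227×(2.156481 - 0.234631)/(22.136227 - (-3.587297))
       = 0.502644
Iteration 5:
  f(2.156481) = 22.136227
  f(0.502644) = -2.612408
  x_6 = 0.502644 - (-2.612408)×(0.502644 - 2.156481)/(-2.612408 - 22.136227)
       = 0.677219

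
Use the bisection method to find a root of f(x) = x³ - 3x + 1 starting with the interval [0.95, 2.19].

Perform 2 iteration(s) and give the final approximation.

f(x) = x³ - 3x + 1
Initial interval: [0.95, 2.19]

Iteration 1:
  c_1 = (0.950000 + 2.190000)/2 = 1.570000
  f(c_1) = f(1.570000) = 0.159893
  f(a) × f(c) < 0, new interval: [0.950000, 1.570000]
Iteration 2:
  c_2 = (0.950000 + 1.570000)/2 = 1.260000
  f(c_2) = f(1.260000) = -0.779624
  f(a) × f(c) ≥ 0, new interval: [1.260000, 1.570000]

After 2 iteration(s), the approximation is c_2 = 1.260000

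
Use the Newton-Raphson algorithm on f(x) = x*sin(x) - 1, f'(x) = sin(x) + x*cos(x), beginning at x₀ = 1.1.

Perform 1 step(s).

f(x) = x*sin(x) - 1
f'(x) = sin(x) + x*cos(x)
x₀ = 1.1

Newton-Raphson formula: x_{n+1} = x_n - f(x_n)/f'(x_n)

Iteration 1:
  f(1.100000) = -0.019672
  f'(1.100000) = 1.390163
  x_1 = 1.100000 - (-0.019672)/1.390163 = 1.114151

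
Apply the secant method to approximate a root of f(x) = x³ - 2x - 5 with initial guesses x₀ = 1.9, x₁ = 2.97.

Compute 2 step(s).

f(x) = x³ - 2x - 5
x₀ = 1.9, x₁ = 2.97

Secant formula: x_{n+1} = x_n - f(x_n)(x_n - x_{n-1})/(f(x_n) - f(x_{n-1}))

Iteration 1:
  f(1.900000) = -1.941000
  f(2.970000) = 15.258073
  x_2 = 2.970000 - 15.258073×(2.970000 - 1.900000)/(15.258073 - (-1.941000))
       = 2.020755
Iteration 2:
  f(2.970000) = 15.258073
  f(2.020755) = -0.789859
  x_3 = 2.020755 - (-0.789859)×(2.020755 - 2.970000)/(-0.789859 - 15.258073)
       = 2.067475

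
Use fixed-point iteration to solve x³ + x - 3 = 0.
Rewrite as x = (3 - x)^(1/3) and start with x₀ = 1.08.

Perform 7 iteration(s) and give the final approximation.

Equation: x³ + x - 3 = 0
Fixed-point form: x = (3 - x)^(1/3)
x₀ = 1.08

x_1 = g(1.080000) = 1.242893
x_2 = g(1.242893) = 1.206700
x_3 = g(1.206700) = 1.214929
x_4 = g(1.214929) = 1.213068
x_5 = g(1.213068) = 1.213489
x_6 = g(1.213489) = 1.213394
x_7 = g(1.213394) = 1.213416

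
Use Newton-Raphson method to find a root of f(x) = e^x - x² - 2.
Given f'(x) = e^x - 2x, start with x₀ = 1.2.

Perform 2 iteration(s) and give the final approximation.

f(x) = e^x - x² - 2
f'(x) = e^x - 2x
x₀ = 1.2

Newton-Raphson formula: x_{n+1} = x_n - f(x_n)/f'(x_n)

Iteration 1:
  f(1.200000) = -0.119883
  f'(1.200000) = 0.920117
  x_1 = 1.200000 - (-0.119883)/0.920117 = 1.330291
Iteration 2:
  f(1.330291) = 0.012470
  f'(1.330291) = 1.121562
  x_2 = 1.330291 - 0.012470/1.121562 = 1.319173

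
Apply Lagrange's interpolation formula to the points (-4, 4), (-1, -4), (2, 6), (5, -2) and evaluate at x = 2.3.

Lagrange interpolation formula:
P(x) = Σ yᵢ × Lᵢ(x)
where Lᵢ(x) = Π_{j≠i} (x - xⱼ)/(xᵢ - xⱼ)

L_0(2.3) = (2.3 - (-1))/(-4 - (-1)) × (2.3 - 2)/(-4 - 2) × (2.3 - 5)/(-4 - 5) = 0.016500
L_1(2.3) = (2.3 - (-4))/(-1 - (-4)) × (2.3 - 2)/(-1 - 2) × (2.3 - 5)/(-1 - 5) = -0.094500
L_2(2.3) = (2.3 - (-4))/(2 - (-4)) × (2.3 - (-1))/(2 - (-1)) × (2.3 - 5)/(2 - 5) = 1.039500
L_3(2.3) = (2.3 - (-4))/(5 - (-4)) × (2.3 - (-1))/(5 - (-1)) × (2.3 - 2)/(5 - 2) = 0.038500

P(2.3) = 4×L_0(2.3) + (-4)×L_1(2.3) + 6×L_2(2.3) + (-2)×L_3(2.3)
P(2.3) = 6.604000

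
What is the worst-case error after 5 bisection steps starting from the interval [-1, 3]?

Bisection error bound: |error| ≤ (b-a)/2^n
|error| ≤ (3 - (-1))/2^5 = 4/2^5
|error| ≤ 0.1250000000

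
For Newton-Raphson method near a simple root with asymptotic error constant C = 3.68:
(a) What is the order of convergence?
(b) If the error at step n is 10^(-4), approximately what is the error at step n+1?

(a) Newton-Raphson has quadratic (order 2) convergence near simple roots.
    This means |e_{n+1}| ≈ C|e_n|².

(b) With |e_n| = 10^(-4) and C = 3.68:
    |e_{n+1}| ≈ 3.68 × (10^(-4))² = 3.68 × 10^(-8)

(a) 2 (quadratic); (b) |e_{n+1}| ≈ 3.680e-08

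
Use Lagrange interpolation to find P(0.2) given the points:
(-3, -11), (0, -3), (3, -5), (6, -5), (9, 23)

Lagrange interpolation formula:
P(x) = Σ yᵢ × Lᵢ(x)
where Lᵢ(x) = Π_{j≠i} (x - xⱼ)/(xᵢ - xⱼ)

L_0(0.2) = (0.2 - 0)/(-3 - 0) × (0.2 - 3)/(-3 - 3) × (0.2 - 6)/(-3 - 6) × (0.2 - 9)/(-3 - 9) = -0.014703
L_1(0.2) = (0.2 - (-3))/(0 - (-3)) × (0.2 - 3)/(0 - 3) × (0.2 - 6)/(0 - 6) × (0.2 - 9)/(0 - 9) = 0.940984
L_2(0.2) = (0.2 - (-3))/(3 - (-3)) × (0.2 - 0)/(3 - 0) × (0.2 - 6)/(3 - 6) × (0.2 - 9)/(3 - 9) = 0.100820
L_3(0.2) = (0.2 - (-3))/(6 - (-3)) × (0.2 - 0)/(6 - 0) × (0.2 - 3)/(6 - 3) × (0.2 - 9)/(6 - 9) = -0.032448
L_4(0.2) = (0.2 - (-3))/(9 - (-3)) × (0.2 - 0)/(9 - 0) × (0.2 - 3)/(9 - 3) × (0.2 - 6)/(9 - 6) = 0.005347

P(0.2) = (-11)×L_0(0.2) + (-3)×L_1(0.2) + (-5)×L_2(0.2) + (-5)×L_3(0.2) + 23×L_4(0.2)
P(0.2) = -2.880112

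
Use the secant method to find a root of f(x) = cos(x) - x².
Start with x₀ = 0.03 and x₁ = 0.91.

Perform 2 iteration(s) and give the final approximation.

f(x) = cos(x) - x²
x₀ = 0.03, x₁ = 0.91

Secant formula: x_{n+1} = x_n - f(x_n)(x_n - x_{n-1})/(f(x_n) - f(x_{n-1}))

Iteration 1:
  f(0.030000) = 0.998650
  f(0.910000) = -0.214354
  x_2 = 0.910000 - (-0.214354)×(0.910000 - 0.030000)/(-0.214354 - 0.998650)
       = 0.754492
Iteration 2:
  f(0.910000) = -0.214354
  f(0.754492) = 0.159361
  x_3 = 0.754492 - 0.159361×(0.754492 - 0.910000)/(0.159361 - (-0.214354))
       = 0.820804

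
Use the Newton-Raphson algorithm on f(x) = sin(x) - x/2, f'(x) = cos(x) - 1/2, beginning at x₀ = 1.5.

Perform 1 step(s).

f(x) = sin(x) - x/2
f'(x) = cos(x) - 1/2
x₀ = 1.5

Newton-Raphson formula: x_{n+1} = x_n - f(x_n)/f'(x_n)

Iteration 1:
  f(1.500000) = 0.247495
  f'(1.500000) = -0.429263
  x_1 = 1.500000 - 0.247495/(-0.429263) = 2.076558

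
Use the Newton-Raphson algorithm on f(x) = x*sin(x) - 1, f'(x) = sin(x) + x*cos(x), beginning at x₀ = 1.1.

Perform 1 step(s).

f(x) = x*sin(x) - 1
f'(x) = sin(x) + x*cos(x)
x₀ = 1.1

Newton-Raphson formula: x_{n+1} = x_n - f(x_n)/f'(x_n)

Iteration 1:
  f(1.100000) = -0.019672
  f'(1.100000) = 1.390163
  x_1 = 1.100000 - (-0.019672)/1.390163 = 1.114151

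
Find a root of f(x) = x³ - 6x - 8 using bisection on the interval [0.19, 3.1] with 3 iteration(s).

f(x) = x³ - 6x - 8
Initial interval: [0.19, 3.1]

Iteration 1:
  c_1 = (0.190000 + 3.100000)/2 = 1.645000
  f(c_1) = f(1.645000) = -13.418589
  f(a) × f(c) ≥ 0, new interval: [1.645000, 3.100000]
Iteration 2:
  c_2 = (1.645000 + 3.100000)/2 = 2.372500
  f(c_2) = f(2.372500) = -8.880776
  f(a) × f(c) ≥ 0, new interval: [2.372500, 3.100000]
Iteration 3:
  c_3 = (2.372500 + 3.100000)/2 = 2.736250
  f(c_3) = f(2.736250) = -3.931021
  f(a) × f(c) ≥ 0, new interval: [2.736250, 3.100000]

After 3 iteration(s), the approximation is c_3 = 2.736250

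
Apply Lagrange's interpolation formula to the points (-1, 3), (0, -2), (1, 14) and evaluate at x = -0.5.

Lagrange interpolation formula:
P(x) = Σ yᵢ × Lᵢ(x)
where Lᵢ(x) = Π_{j≠i} (x - xⱼ)/(xᵢ - xⱼ)

L_0(-0.5) = (-0.5 - 0)/(-1 - 0) × (-0.5 - 1)/(-1 - 1) = 0.375000
L_1(-0.5) = (-0.5 - (-1))/(0 - (-1)) × (-0.5 - 1)/(0 - 1) = 0.750000
L_2(-0.5) = (-0.5 - (-1))/(1 - (-1)) × (-0.5 - 0)/(1 - 0) = -0.125000

P(-0.5) = 3×L_0(-0.5) + (-2)×L_1(-0.5) + 14×L_2(-0.5)
P(-0.5) = -2.125000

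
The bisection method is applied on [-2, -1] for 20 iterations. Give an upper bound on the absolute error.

Bisection error bound: |error| ≤ (b-a)/2^n
|error| ≤ (-1 - (-2))/2^20 = 1/2^20
|error| ≤ 0.0000009537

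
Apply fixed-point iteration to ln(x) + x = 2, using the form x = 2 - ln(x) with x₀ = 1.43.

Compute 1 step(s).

Equation: ln(x) + x = 2
Fixed-point form: x = 2 - ln(x)
x₀ = 1.43

x_1 = g(1.430000) = 1.642326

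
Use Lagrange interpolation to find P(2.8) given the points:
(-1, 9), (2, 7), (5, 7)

Lagrange interpolation formula:
P(x) = Σ yᵢ × Lᵢ(x)
where Lᵢ(x) = Π_{j≠i} (x - xⱼ)/(xᵢ - xⱼ)

L_0(2.8) = (2.8 - 2)/(-1 - 2) × (2.8 - 5)/(-1 - 5) = -0.097778
L_1(2.8) = (2.8 - (-1))/(2 - (-1)) × (2.8 - 5)/(2 - 5) = 0.928889
L_2(2.8) = (2.8 - (-1))/(5 - (-1)) × (2.8 - 2)/(5 - 2) = 0.168889

P(2.8) = 9×L_0(2.8) + 7×L_1(2.8) + 7×L_2(2.8)
P(2.8) = 6.804444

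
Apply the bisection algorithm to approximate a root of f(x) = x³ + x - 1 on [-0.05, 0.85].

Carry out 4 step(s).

f(x) = x³ + x - 1
Initial interval: [-0.05, 0.85]

Iteration 1:
  c_1 = (-0.050000 + 0.850000)/2 = 0.400000
  f(c_1) = f(0.400000) = -0.536000
  f(a) × f(c) ≥ 0, new interval: [0.400000, 0.850000]
Iteration 2:
  c_2 = (0.400000 + 0.850000)/2 = 0.625000
  f(c_2) = f(0.625000) = -0.130859
  f(a) × f(c) ≥ 0, new interval: [0.625000, 0.850000]
Iteration 3:
  c_3 = (0.625000 + 0.850000)/2 = 0.737500
  f(c_3) = f(0.737500) = 0.138631
  f(a) × f(c) < 0, new interval: [0.625000, 0.737500]
Iteration 4:
  c_4 = (0.625000 + 0.737500)/2 = 0.681250
  f(c_4) = f(0.681250) = -0.002581
  f(a) × f(c) ≥ 0, new interval: [0.681250, 0.737500]

After 4 iteration(s), the approximation is c_4 = 0.681250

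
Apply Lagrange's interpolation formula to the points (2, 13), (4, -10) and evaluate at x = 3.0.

Lagrange interpolation formula:
P(x) = Σ yᵢ × Lᵢ(x)
where Lᵢ(x) = Π_{j≠i} (x - xⱼ)/(xᵢ - xⱼ)

L_0(3.0) = (3.0 - 4)/(2 - 4) = 0.500000
L_1(3.0) = (3.0 - 2)/(4 - 2) = 0.500000

P(3.0) = 13×L_0(3.0) + (-10)×L_1(3.0)
P(3.0) = 1.500000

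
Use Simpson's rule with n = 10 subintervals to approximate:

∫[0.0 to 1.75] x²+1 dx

f(x) = x²+1
a = 0.0, b = 1.75, n = 10
h = (b - a)/n = 0.175000

Simpson's rule: (h/3)[f(x₀) + 4f(x₁) + 2f(x₂) + ... + f(xₙ)]

x_0 = 0.0000, f(x_0) = 1.000000, coefficient = 1
x_1 = 0.1750, f(x_1) = 1.030625, coefficient = 4
x_2 = 0.3500, f(x_2) = 1.122500, coefficient = 2
x_3 = 0.5250, f(x_3) = 1.275625, coefficient = 4
x_4 = 0.7000, f(x_4) = 1.490000, coefficient = 2
x_5 = 0.8750, f(x_5) = 1.765625, coefficient = 4
x_6 = 1.0500, f(x_6) = 2.102500, coefficient = 2
x_7 = 1.2250, f(x_7) = 2.500625, coefficient = 4
x_8 = 1.4000, f(x_8) = 2.960000, coefficient = 2
x_9 = 1.5750, f(x_9) = 3.480625, coefficient = 4
x_10 = 1.7500, f(x_10) = 4.062500, coefficient = 1

I ≈ (0.175000/3) × 60.625000 = 3.536458
Exact value: 3.536458
Error: 0.000000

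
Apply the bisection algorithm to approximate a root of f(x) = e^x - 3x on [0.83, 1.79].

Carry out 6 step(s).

f(x) = e^x - 3x
Initial interval: [0.83, 1.79]

Iteration 1:
  c_1 = (0.830000 + 1.790000)/2 = 1.310000
  f(c_1) = f(1.310000) = -0.223826
  f(a) × f(c) ≥ 0, new interval: [1.310000, 1.790000]
Iteration 2:
  c_2 = (1.310000 + 1.790000)/2 = 1.550000
  f(c_2) = f(1.550000) = 0.061470
  f(a) × f(c) < 0, new interval: [1.310000, 1.550000]
Iteration 3:
  c_3 = (1.310000 + 1.550000)/2 = 1.430000
  f(c_3) = f(1.430000) = -0.111301
  f(a) × f(c) ≥ 0, new interval: [1.430000, 1.550000]
Iteration 4:
  c_4 = (1.430000 + 1.550000)/2 = 1.490000
  f(c_4) = f(1.490000) = -0.032904
  f(a) × f(c) ≥ 0, new interval: [1.490000, 1.550000]
Iteration 5:
  c_5 = (1.490000 + 1.550000)/2 = 1.520000
  f(c_5) = f(1.520000) = 0.012225
  f(a) × f(c) < 0, new interval: [1.490000, 1.520000]
Iteration 6:
  c_6 = (1.490000 + 1.520000)/2 = 1.505000
  f(c_6) = f(1.505000) = -0.010846
  f(a) × f(c) ≥ 0, new interval: [1.505000, 1.520000]

After 6 iteration(s), the approximation is c_6 = 1.505000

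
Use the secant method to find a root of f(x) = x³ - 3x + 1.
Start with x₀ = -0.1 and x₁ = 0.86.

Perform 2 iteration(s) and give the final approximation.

f(x) = x³ - 3x + 1
x₀ = -0.1, x₁ = 0.86

Secant formula: x_{n+1} = x_n - f(x_n)(x_n - x_{n-1})/(f(x_n) - f(x_{n-1}))

Iteration 1:
  f(-0.100000) = 1.299000
  f(0.860000) = -0.943944
  x_2 = 0.860000 - (-0.943944)×(0.860000 - (-0.100000))/(-0.943944 - 1.299000)
       = 0.455984
Iteration 2:
  f(0.860000) = -0.943944
  f(0.455984) = -0.273142
  x_3 = 0.455984 - (-0.273142)×(0.455984 - 0.860000)/(-0.273142 - (-0.943944))
       = 0.291473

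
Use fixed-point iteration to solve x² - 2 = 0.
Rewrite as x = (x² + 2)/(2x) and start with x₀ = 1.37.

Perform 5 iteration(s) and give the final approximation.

Equation: x² - 2 = 0
Fixed-point form: x = (x² + 2)/(2x)
x₀ = 1.37

x_1 = g(1.370000) = 1.414927
x_2 = g(1.414927) = 1.414214
x_3 = g(1.414214) = 1.414214
x_4 = g(1.414214) = 1.414214
x_5 = g(1.414214) = 1.414214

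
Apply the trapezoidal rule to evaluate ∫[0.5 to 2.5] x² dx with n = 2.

f(x) = x²
a = 0.5, b = 2.5, n = 2
h = (b - a)/n = 1.000000

Trapezoidal rule: (h/2)[f(x₀) + 2f(x₁) + 2f(x₂) + ... + f(xₙ)]

x_0 = 0.5000, f(x_0) = 0.250000, coefficient = 1
x_1 = 1.5000, f(x_1) = 2.250000, coefficient = 2
x_2 = 2.5000, f(x_2) = 6.250000, coefficient = 1

I ≈ (1.000000/2) × 11.000000 = 5.500000
Exact value: 5.166667
Error: 0.333333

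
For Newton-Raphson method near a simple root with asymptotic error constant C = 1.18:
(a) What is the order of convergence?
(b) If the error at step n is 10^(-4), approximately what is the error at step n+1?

(a) Newton-Raphson has quadratic (order 2) convergence near simple roots.
    This means |e_{n+1}| ≈ C|e_n|².

(b) With |e_n| = 10^(-4) and C = 1.18:
    |e_{n+1}| ≈ 1.18 × (10^(-4))² = 1.18 × 10^(-8)

(a) 2 (quadratic); (b) |e_{n+1}| ≈ 1.180e-08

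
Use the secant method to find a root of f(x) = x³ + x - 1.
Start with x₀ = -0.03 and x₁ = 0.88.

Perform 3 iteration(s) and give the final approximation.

f(x) = x³ + x - 1
x₀ = -0.03, x₁ = 0.88

Secant formula: x_{n+1} = x_n - f(x_n)(x_n - x_{n-1})/(f(x_n) - f(x_{n-1}))

Iteration 1:
  f(-0.030000) = -1.030027
  f(0.880000) = 0.561472
  x_2 = 0.880000 - 0.561472×(0.880000 - (-0.030000))/(0.561472 - (-1.030027))
       = 0.558957
Iteration 2:
  f(0.880000) = 0.561472
  f(0.558957) = -0.266406
  x_3 = 0.558957 - (-0.266406)×(0.558957 - 0.880000)/(-0.266406 - 0.561472)
       = 0.662267
Iteration 3:
  f(0.558957) = -0.266406
  f(0.662267) = -0.047265
  x_4 = 0.662267 - (-0.047265)×(0.662267 - 0.558957)/(-0.047265 - (-0.266406))
       = 0.684549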